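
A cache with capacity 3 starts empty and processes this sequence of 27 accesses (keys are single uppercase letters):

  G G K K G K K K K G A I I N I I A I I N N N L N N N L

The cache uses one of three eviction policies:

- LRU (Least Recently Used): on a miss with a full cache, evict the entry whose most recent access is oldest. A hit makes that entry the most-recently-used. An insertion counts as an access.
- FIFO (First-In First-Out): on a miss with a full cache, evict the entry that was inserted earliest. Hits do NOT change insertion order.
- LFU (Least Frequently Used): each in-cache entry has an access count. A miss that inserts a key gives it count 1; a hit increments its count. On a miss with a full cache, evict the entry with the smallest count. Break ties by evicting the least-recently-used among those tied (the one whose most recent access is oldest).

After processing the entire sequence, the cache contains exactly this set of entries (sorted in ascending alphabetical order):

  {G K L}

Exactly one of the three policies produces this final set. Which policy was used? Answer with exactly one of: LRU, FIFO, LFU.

Simulating under each policy and comparing final sets:
  LRU: final set = {I L N} -> differs
  FIFO: final set = {I L N} -> differs
  LFU: final set = {G K L} -> MATCHES target
Only LFU produces the target set.

Answer: LFU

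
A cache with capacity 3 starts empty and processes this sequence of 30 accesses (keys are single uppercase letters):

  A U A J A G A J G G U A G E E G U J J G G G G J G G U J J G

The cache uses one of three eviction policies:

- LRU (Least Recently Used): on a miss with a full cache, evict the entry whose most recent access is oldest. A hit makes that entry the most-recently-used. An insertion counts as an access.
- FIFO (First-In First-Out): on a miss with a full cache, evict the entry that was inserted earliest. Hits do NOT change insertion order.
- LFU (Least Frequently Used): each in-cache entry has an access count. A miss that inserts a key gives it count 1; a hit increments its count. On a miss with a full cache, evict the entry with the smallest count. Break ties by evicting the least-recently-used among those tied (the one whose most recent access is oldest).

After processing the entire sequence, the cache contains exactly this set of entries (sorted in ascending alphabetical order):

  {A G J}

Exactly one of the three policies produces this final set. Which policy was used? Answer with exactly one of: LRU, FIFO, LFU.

Simulating under each policy and comparing final sets:
  LRU: final set = {G J U} -> differs
  FIFO: final set = {G J U} -> differs
  LFU: final set = {A G J} -> MATCHES target
Only LFU produces the target set.

Answer: LFU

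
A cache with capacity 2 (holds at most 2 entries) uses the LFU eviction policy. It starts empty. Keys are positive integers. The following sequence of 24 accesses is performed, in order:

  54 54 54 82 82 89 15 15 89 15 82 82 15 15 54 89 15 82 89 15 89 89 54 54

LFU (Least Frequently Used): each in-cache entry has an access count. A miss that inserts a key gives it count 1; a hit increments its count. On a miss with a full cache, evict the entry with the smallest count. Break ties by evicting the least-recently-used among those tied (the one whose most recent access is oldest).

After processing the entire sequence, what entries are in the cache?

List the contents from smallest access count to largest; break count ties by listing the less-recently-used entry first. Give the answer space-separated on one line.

Answer: 89 54

Derivation:
LFU simulation (capacity=2):
  1. access 54: MISS. Cache: [54(c=1)]
  2. access 54: HIT, count now 2. Cache: [54(c=2)]
  3. access 54: HIT, count now 3. Cache: [54(c=3)]
  4. access 82: MISS. Cache: [82(c=1) 54(c=3)]
  5. access 82: HIT, count now 2. Cache: [82(c=2) 54(c=3)]
  6. access 89: MISS, evict 82(c=2). Cache: [89(c=1) 54(c=3)]
  7. access 15: MISS, evict 89(c=1). Cache: [15(c=1) 54(c=3)]
  8. access 15: HIT, count now 2. Cache: [15(c=2) 54(c=3)]
  9. access 89: MISS, evict 15(c=2). Cache: [89(c=1) 54(c=3)]
  10. access 15: MISS, evict 89(c=1). Cache: [15(c=1) 54(c=3)]
  11. access 82: MISS, evict 15(c=1). Cache: [82(c=1) 54(c=3)]
  12. access 82: HIT, count now 2. Cache: [82(c=2) 54(c=3)]
  13. access 15: MISS, evict 82(c=2). Cache: [15(c=1) 54(c=3)]
  14. access 15: HIT, count now 2. Cache: [15(c=2) 54(c=3)]
  15. access 54: HIT, count now 4. Cache: [15(c=2) 54(c=4)]
  16. access 89: MISS, evict 15(c=2). Cache: [89(c=1) 54(c=4)]
  17. access 15: MISS, evict 89(c=1). Cache: [15(c=1) 54(c=4)]
  18. access 82: MISS, evict 15(c=1). Cache: [82(c=1) 54(c=4)]
  19. access 89: MISS, evict 82(c=1). Cache: [89(c=1) 54(c=4)]
  20. access 15: MISS, evict 89(c=1). Cache: [15(c=1) 54(c=4)]
  21. access 89: MISS, evict 15(c=1). Cache: [89(c=1) 54(c=4)]
  22. access 89: HIT, count now 2. Cache: [89(c=2) 54(c=4)]
  23. access 54: HIT, count now 5. Cache: [89(c=2) 54(c=5)]
  24. access 54: HIT, count now 6. Cache: [89(c=2) 54(c=6)]
Total: 10 hits, 14 misses, 12 evictions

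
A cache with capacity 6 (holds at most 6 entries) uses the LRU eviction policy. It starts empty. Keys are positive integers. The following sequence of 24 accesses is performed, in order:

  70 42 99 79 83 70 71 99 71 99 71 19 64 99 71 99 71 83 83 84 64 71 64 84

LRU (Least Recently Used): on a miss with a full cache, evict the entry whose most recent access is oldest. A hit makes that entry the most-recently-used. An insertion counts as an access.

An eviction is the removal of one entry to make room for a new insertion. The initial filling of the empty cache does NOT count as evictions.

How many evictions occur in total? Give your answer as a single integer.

Answer: 3

Derivation:
LRU simulation (capacity=6):
  1. access 70: MISS. Cache (LRU->MRU): [70]
  2. access 42: MISS. Cache (LRU->MRU): [70 42]
  3. access 99: MISS. Cache (LRU->MRU): [70 42 99]
  4. access 79: MISS. Cache (LRU->MRU): [70 42 99 79]
  5. access 83: MISS. Cache (LRU->MRU): [70 42 99 79 83]
  6. access 70: HIT. Cache (LRU->MRU): [42 99 79 83 70]
  7. access 71: MISS. Cache (LRU->MRU): [42 99 79 83 70 71]
  8. access 99: HIT. Cache (LRU->MRU): [42 79 83 70 71 99]
  9. access 71: HIT. Cache (LRU->MRU): [42 79 83 70 99 71]
  10. access 99: HIT. Cache (LRU->MRU): [42 79 83 70 71 99]
  11. access 71: HIT. Cache (LRU->MRU): [42 79 83 70 99 71]
  12. access 19: MISS, evict 42. Cache (LRU->MRU): [79 83 70 99 71 19]
  13. access 64: MISS, evict 79. Cache (LRU->MRU): [83 70 99 71 19 64]
  14. access 99: HIT. Cache (LRU->MRU): [83 70 71 19 64 99]
  15. access 71: HIT. Cache (LRU->MRU): [83 70 19 64 99 71]
  16. access 99: HIT. Cache (LRU->MRU): [83 70 19 64 71 99]
  17. access 71: HIT. Cache (LRU->MRU): [83 70 19 64 99 71]
  18. access 83: HIT. Cache (LRU->MRU): [70 19 64 99 71 83]
  19. access 83: HIT. Cache (LRU->MRU): [70 19 64 99 71 83]
  20. access 84: MISS, evict 70. Cache (LRU->MRU): [19 64 99 71 83 84]
  21. access 64: HIT. Cache (LRU->MRU): [19 99 71 83 84 64]
  22. access 71: HIT. Cache (LRU->MRU): [19 99 83 84 64 71]
  23. access 64: HIT. Cache (LRU->MRU): [19 99 83 84 71 64]
  24. access 84: HIT. Cache (LRU->MRU): [19 99 83 71 64 84]
Total: 15 hits, 9 misses, 3 evictions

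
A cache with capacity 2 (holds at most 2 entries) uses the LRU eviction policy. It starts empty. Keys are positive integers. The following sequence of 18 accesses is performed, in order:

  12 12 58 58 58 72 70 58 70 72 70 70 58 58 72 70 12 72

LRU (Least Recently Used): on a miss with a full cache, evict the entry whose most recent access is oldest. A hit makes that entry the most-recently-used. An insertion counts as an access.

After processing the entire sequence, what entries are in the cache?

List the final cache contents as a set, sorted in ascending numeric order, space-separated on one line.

Answer: 12 72

Derivation:
LRU simulation (capacity=2):
  1. access 12: MISS. Cache (LRU->MRU): [12]
  2. access 12: HIT. Cache (LRU->MRU): [12]
  3. access 58: MISS. Cache (LRU->MRU): [12 58]
  4. access 58: HIT. Cache (LRU->MRU): [12 58]
  5. access 58: HIT. Cache (LRU->MRU): [12 58]
  6. access 72: MISS, evict 12. Cache (LRU->MRU): [58 72]
  7. access 70: MISS, evict 58. Cache (LRU->MRU): [72 70]
  8. access 58: MISS, evict 72. Cache (LRU->MRU): [70 58]
  9. access 70: HIT. Cache (LRU->MRU): [58 70]
  10. access 72: MISS, evict 58. Cache (LRU->MRU): [70 72]
  11. access 70: HIT. Cache (LRU->MRU): [72 70]
  12. access 70: HIT. Cache (LRU->MRU): [72 70]
  13. access 58: MISS, evict 72. Cache (LRU->MRU): [70 58]
  14. access 58: HIT. Cache (LRU->MRU): [70 58]
  15. access 72: MISS, evict 70. Cache (LRU->MRU): [58 72]
  16. access 70: MISS, evict 58. Cache (LRU->MRU): [72 70]
  17. access 12: MISS, evict 72. Cache (LRU->MRU): [70 12]
  18. access 72: MISS, evict 70. Cache (LRU->MRU): [12 72]
Total: 7 hits, 11 misses, 9 evictions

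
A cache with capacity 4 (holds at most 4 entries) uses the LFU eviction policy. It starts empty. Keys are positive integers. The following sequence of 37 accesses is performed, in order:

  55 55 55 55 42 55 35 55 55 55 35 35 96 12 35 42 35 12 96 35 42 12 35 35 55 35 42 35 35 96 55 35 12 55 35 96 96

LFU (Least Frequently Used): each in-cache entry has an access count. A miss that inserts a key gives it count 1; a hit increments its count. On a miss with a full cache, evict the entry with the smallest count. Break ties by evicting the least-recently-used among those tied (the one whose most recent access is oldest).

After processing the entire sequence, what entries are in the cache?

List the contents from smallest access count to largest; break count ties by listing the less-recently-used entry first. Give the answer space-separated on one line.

Answer: 96 12 55 35

Derivation:
LFU simulation (capacity=4):
  1. access 55: MISS. Cache: [55(c=1)]
  2. access 55: HIT, count now 2. Cache: [55(c=2)]
  3. access 55: HIT, count now 3. Cache: [55(c=3)]
  4. access 55: HIT, count now 4. Cache: [55(c=4)]
  5. access 42: MISS. Cache: [42(c=1) 55(c=4)]
  6. access 55: HIT, count now 5. Cache: [42(c=1) 55(c=5)]
  7. access 35: MISS. Cache: [42(c=1) 35(c=1) 55(c=5)]
  8. access 55: HIT, count now 6. Cache: [42(c=1) 35(c=1) 55(c=6)]
  9. access 55: HIT, count now 7. Cache: [42(c=1) 35(c=1) 55(c=7)]
  10. access 55: HIT, count now 8. Cache: [42(c=1) 35(c=1) 55(c=8)]
  11. access 35: HIT, count now 2. Cache: [42(c=1) 35(c=2) 55(c=8)]
  12. access 35: HIT, count now 3. Cache: [42(c=1) 35(c=3) 55(c=8)]
  13. access 96: MISS. Cache: [42(c=1) 96(c=1) 35(c=3) 55(c=8)]
  14. access 12: MISS, evict 42(c=1). Cache: [96(c=1) 12(c=1) 35(c=3) 55(c=8)]
  15. access 35: HIT, count now 4. Cache: [96(c=1) 12(c=1) 35(c=4) 55(c=8)]
  16. access 42: MISS, evict 96(c=1). Cache: [12(c=1) 42(c=1) 35(c=4) 55(c=8)]
  17. access 35: HIT, count now 5. Cache: [12(c=1) 42(c=1) 35(c=5) 55(c=8)]
  18. access 12: HIT, count now 2. Cache: [42(c=1) 12(c=2) 35(c=5) 55(c=8)]
  19. access 96: MISS, evict 42(c=1). Cache: [96(c=1) 12(c=2) 35(c=5) 55(c=8)]
  20. access 35: HIT, count now 6. Cache: [96(c=1) 12(c=2) 35(c=6) 55(c=8)]
  21. access 42: MISS, evict 96(c=1). Cache: [42(c=1) 12(c=2) 35(c=6) 55(c=8)]
  22. access 12: HIT, count now 3. Cache: [42(c=1) 12(c=3) 35(c=6) 55(c=8)]
  23. access 35: HIT, count now 7. Cache: [42(c=1) 12(c=3) 35(c=7) 55(c=8)]
  24. access 35: HIT, count now 8. Cache: [42(c=1) 12(c=3) 55(c=8) 35(c=8)]
  25. access 55: HIT, count now 9. Cache: [42(c=1) 12(c=3) 35(c=8) 55(c=9)]
  26. access 35: HIT, count now 9. Cache: [42(c=1) 12(c=3) 55(c=9) 35(c=9)]
  27. access 42: HIT, count now 2. Cache: [42(c=2) 12(c=3) 55(c=9) 35(c=9)]
  28. access 35: HIT, count now 10. Cache: [42(c=2) 12(c=3) 55(c=9) 35(c=10)]
  29. access 35: HIT, count now 11. Cache: [42(c=2) 12(c=3) 55(c=9) 35(c=11)]
  30. access 96: MISS, evict 42(c=2). Cache: [96(c=1) 12(c=3) 55(c=9) 35(c=11)]
  31. access 55: HIT, count now 10. Cache: [96(c=1) 12(c=3) 55(c=10) 35(c=11)]
  32. access 35: HIT, count now 12. Cache: [96(c=1) 12(c=3) 55(c=10) 35(c=12)]
  33. access 12: HIT, count now 4. Cache: [96(c=1) 12(c=4) 55(c=10) 35(c=12)]
  34. access 55: HIT, count now 11. Cache: [96(c=1) 12(c=4) 55(c=11) 35(c=12)]
  35. access 35: HIT, count now 13. Cache: [96(c=1) 12(c=4) 55(c=11) 35(c=13)]
  36. access 96: HIT, count now 2. Cache: [96(c=2) 12(c=4) 55(c=11) 35(c=13)]
  37. access 96: HIT, count now 3. Cache: [96(c=3) 12(c=4) 55(c=11) 35(c=13)]
Total: 28 hits, 9 misses, 5 evictions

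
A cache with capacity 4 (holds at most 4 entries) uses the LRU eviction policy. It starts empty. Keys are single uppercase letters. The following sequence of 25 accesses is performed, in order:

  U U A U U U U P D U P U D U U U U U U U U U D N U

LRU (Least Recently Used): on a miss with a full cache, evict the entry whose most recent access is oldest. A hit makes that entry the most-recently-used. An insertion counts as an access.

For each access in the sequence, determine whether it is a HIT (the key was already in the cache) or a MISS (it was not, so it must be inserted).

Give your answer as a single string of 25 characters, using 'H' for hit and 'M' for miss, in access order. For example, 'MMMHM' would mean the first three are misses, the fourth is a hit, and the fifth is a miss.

Answer: MHMHHHHMMHHHHHHHHHHHHHHMH

Derivation:
LRU simulation (capacity=4):
  1. access U: MISS. Cache (LRU->MRU): [U]
  2. access U: HIT. Cache (LRU->MRU): [U]
  3. access A: MISS. Cache (LRU->MRU): [U A]
  4. access U: HIT. Cache (LRU->MRU): [A U]
  5. access U: HIT. Cache (LRU->MRU): [A U]
  6. access U: HIT. Cache (LRU->MRU): [A U]
  7. access U: HIT. Cache (LRU->MRU): [A U]
  8. access P: MISS. Cache (LRU->MRU): [A U P]
  9. access D: MISS. Cache (LRU->MRU): [A U P D]
  10. access U: HIT. Cache (LRU->MRU): [A P D U]
  11. access P: HIT. Cache (LRU->MRU): [A D U P]
  12. access U: HIT. Cache (LRU->MRU): [A D P U]
  13. access D: HIT. Cache (LRU->MRU): [A P U D]
  14. access U: HIT. Cache (LRU->MRU): [A P D U]
  15. access U: HIT. Cache (LRU->MRU): [A P D U]
  16. access U: HIT. Cache (LRU->MRU): [A P D U]
  17. access U: HIT. Cache (LRU->MRU): [A P D U]
  18. access U: HIT. Cache (LRU->MRU): [A P D U]
  19. access U: HIT. Cache (LRU->MRU): [A P D U]
  20. access U: HIT. Cache (LRU->MRU): [A P D U]
  21. access U: HIT. Cache (LRU->MRU): [A P D U]
  22. access U: HIT. Cache (LRU->MRU): [A P D U]
  23. access D: HIT. Cache (LRU->MRU): [A P U D]
  24. access N: MISS, evict A. Cache (LRU->MRU): [P U D N]
  25. access U: HIT. Cache (LRU->MRU): [P D N U]
Total: 20 hits, 5 misses, 1 evictions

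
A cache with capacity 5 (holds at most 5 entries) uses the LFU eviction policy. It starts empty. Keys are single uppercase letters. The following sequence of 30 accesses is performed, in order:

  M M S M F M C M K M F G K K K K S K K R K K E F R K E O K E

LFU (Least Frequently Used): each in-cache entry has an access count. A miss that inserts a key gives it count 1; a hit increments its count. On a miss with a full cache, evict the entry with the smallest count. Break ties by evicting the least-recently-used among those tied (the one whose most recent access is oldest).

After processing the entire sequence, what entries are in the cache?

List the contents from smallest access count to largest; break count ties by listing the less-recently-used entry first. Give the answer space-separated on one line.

Answer: O F E M K

Derivation:
LFU simulation (capacity=5):
  1. access M: MISS. Cache: [M(c=1)]
  2. access M: HIT, count now 2. Cache: [M(c=2)]
  3. access S: MISS. Cache: [S(c=1) M(c=2)]
  4. access M: HIT, count now 3. Cache: [S(c=1) M(c=3)]
  5. access F: MISS. Cache: [S(c=1) F(c=1) M(c=3)]
  6. access M: HIT, count now 4. Cache: [S(c=1) F(c=1) M(c=4)]
  7. access C: MISS. Cache: [S(c=1) F(c=1) C(c=1) M(c=4)]
  8. access M: HIT, count now 5. Cache: [S(c=1) F(c=1) C(c=1) M(c=5)]
  9. access K: MISS. Cache: [S(c=1) F(c=1) C(c=1) K(c=1) M(c=5)]
  10. access M: HIT, count now 6. Cache: [S(c=1) F(c=1) C(c=1) K(c=1) M(c=6)]
  11. access F: HIT, count now 2. Cache: [S(c=1) C(c=1) K(c=1) F(c=2) M(c=6)]
  12. access G: MISS, evict S(c=1). Cache: [C(c=1) K(c=1) G(c=1) F(c=2) M(c=6)]
  13. access K: HIT, count now 2. Cache: [C(c=1) G(c=1) F(c=2) K(c=2) M(c=6)]
  14. access K: HIT, count now 3. Cache: [C(c=1) G(c=1) F(c=2) K(c=3) M(c=6)]
  15. access K: HIT, count now 4. Cache: [C(c=1) G(c=1) F(c=2) K(c=4) M(c=6)]
  16. access K: HIT, count now 5. Cache: [C(c=1) G(c=1) F(c=2) K(c=5) M(c=6)]
  17. access S: MISS, evict C(c=1). Cache: [G(c=1) S(c=1) F(c=2) K(c=5) M(c=6)]
  18. access K: HIT, count now 6. Cache: [G(c=1) S(c=1) F(c=2) M(c=6) K(c=6)]
  19. access K: HIT, count now 7. Cache: [G(c=1) S(c=1) F(c=2) M(c=6) K(c=7)]
  20. access R: MISS, evict G(c=1). Cache: [S(c=1) R(c=1) F(c=2) M(c=6) K(c=7)]
  21. access K: HIT, count now 8. Cache: [S(c=1) R(c=1) F(c=2) M(c=6) K(c=8)]
  22. access K: HIT, count now 9. Cache: [S(c=1) R(c=1) F(c=2) M(c=6) K(c=9)]
  23. access E: MISS, evict S(c=1). Cache: [R(c=1) E(c=1) F(c=2) M(c=6) K(c=9)]
  24. access F: HIT, count now 3. Cache: [R(c=1) E(c=1) F(c=3) M(c=6) K(c=9)]
  25. access R: HIT, count now 2. Cache: [E(c=1) R(c=2) F(c=3) M(c=6) K(c=9)]
  26. access K: HIT, count now 10. Cache: [E(c=1) R(c=2) F(c=3) M(c=6) K(c=10)]
  27. access E: HIT, count now 2. Cache: [R(c=2) E(c=2) F(c=3) M(c=6) K(c=10)]
  28. access O: MISS, evict R(c=2). Cache: [O(c=1) E(c=2) F(c=3) M(c=6) K(c=10)]
  29. access K: HIT, count now 11. Cache: [O(c=1) E(c=2) F(c=3) M(c=6) K(c=11)]
  30. access E: HIT, count now 3. Cache: [O(c=1) F(c=3) E(c=3) M(c=6) K(c=11)]
Total: 20 hits, 10 misses, 5 evictions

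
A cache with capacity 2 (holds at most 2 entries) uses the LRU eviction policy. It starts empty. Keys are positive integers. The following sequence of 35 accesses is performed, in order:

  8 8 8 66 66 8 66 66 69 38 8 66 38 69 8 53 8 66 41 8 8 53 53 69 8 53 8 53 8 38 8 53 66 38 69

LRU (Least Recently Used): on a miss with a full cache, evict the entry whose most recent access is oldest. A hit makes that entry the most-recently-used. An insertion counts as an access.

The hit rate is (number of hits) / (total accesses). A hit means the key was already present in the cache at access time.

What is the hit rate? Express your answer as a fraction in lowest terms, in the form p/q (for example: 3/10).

Answer: 13/35

Derivation:
LRU simulation (capacity=2):
  1. access 8: MISS. Cache (LRU->MRU): [8]
  2. access 8: HIT. Cache (LRU->MRU): [8]
  3. access 8: HIT. Cache (LRU->MRU): [8]
  4. access 66: MISS. Cache (LRU->MRU): [8 66]
  5. access 66: HIT. Cache (LRU->MRU): [8 66]
  6. access 8: HIT. Cache (LRU->MRU): [66 8]
  7. access 66: HIT. Cache (LRU->MRU): [8 66]
  8. access 66: HIT. Cache (LRU->MRU): [8 66]
  9. access 69: MISS, evict 8. Cache (LRU->MRU): [66 69]
  10. access 38: MISS, evict 66. Cache (LRU->MRU): [69 38]
  11. access 8: MISS, evict 69. Cache (LRU->MRU): [38 8]
  12. access 66: MISS, evict 38. Cache (LRU->MRU): [8 66]
  13. access 38: MISS, evict 8. Cache (LRU->MRU): [66 38]
  14. access 69: MISS, evict 66. Cache (LRU->MRU): [38 69]
  15. access 8: MISS, evict 38. Cache (LRU->MRU): [69 8]
  16. access 53: MISS, evict 69. Cache (LRU->MRU): [8 53]
  17. access 8: HIT. Cache (LRU->MRU): [53 8]
  18. access 66: MISS, evict 53. Cache (LRU->MRU): [8 66]
  19. access 41: MISS, evict 8. Cache (LRU->MRU): [66 41]
  20. access 8: MISS, evict 66. Cache (LRU->MRU): [41 8]
  21. access 8: HIT. Cache (LRU->MRU): [41 8]
  22. access 53: MISS, evict 41. Cache (LRU->MRU): [8 53]
  23. access 53: HIT. Cache (LRU->MRU): [8 53]
  24. access 69: MISS, evict 8. Cache (LRU->MRU): [53 69]
  25. access 8: MISS, evict 53. Cache (LRU->MRU): [69 8]
  26. access 53: MISS, evict 69. Cache (LRU->MRU): [8 53]
  27. access 8: HIT. Cache (LRU->MRU): [53 8]
  28. access 53: HIT. Cache (LRU->MRU): [8 53]
  29. access 8: HIT. Cache (LRU->MRU): [53 8]
  30. access 38: MISS, evict 53. Cache (LRU->MRU): [8 38]
  31. access 8: HIT. Cache (LRU->MRU): [38 8]
  32. access 53: MISS, evict 38. Cache (LRU->MRU): [8 53]
  33. access 66: MISS, evict 8. Cache (LRU->MRU): [53 66]
  34. access 38: MISS, evict 53. Cache (LRU->MRU): [66 38]
  35. access 69: MISS, evict 66. Cache (LRU->MRU): [38 69]
Total: 13 hits, 22 misses, 20 evictions

Hit rate = 13/35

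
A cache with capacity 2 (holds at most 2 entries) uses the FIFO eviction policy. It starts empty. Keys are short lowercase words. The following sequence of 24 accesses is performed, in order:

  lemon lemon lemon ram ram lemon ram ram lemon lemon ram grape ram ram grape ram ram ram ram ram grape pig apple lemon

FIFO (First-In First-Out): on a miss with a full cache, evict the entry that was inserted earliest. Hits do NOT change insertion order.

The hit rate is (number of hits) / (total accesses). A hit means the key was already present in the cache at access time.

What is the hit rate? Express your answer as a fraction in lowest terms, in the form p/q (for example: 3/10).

FIFO simulation (capacity=2):
  1. access lemon: MISS. Cache (old->new): [lemon]
  2. access lemon: HIT. Cache (old->new): [lemon]
  3. access lemon: HIT. Cache (old->new): [lemon]
  4. access ram: MISS. Cache (old->new): [lemon ram]
  5. access ram: HIT. Cache (old->new): [lemon ram]
  6. access lemon: HIT. Cache (old->new): [lemon ram]
  7. access ram: HIT. Cache (old->new): [lemon ram]
  8. access ram: HIT. Cache (old->new): [lemon ram]
  9. access lemon: HIT. Cache (old->new): [lemon ram]
  10. access lemon: HIT. Cache (old->new): [lemon ram]
  11. access ram: HIT. Cache (old->new): [lemon ram]
  12. access grape: MISS, evict lemon. Cache (old->new): [ram grape]
  13. access ram: HIT. Cache (old->new): [ram grape]
  14. access ram: HIT. Cache (old->new): [ram grape]
  15. access grape: HIT. Cache (old->new): [ram grape]
  16. access ram: HIT. Cache (old->new): [ram grape]
  17. access ram: HIT. Cache (old->new): [ram grape]
  18. access ram: HIT. Cache (old->new): [ram grape]
  19. access ram: HIT. Cache (old->new): [ram grape]
  20. access ram: HIT. Cache (old->new): [ram grape]
  21. access grape: HIT. Cache (old->new): [ram grape]
  22. access pig: MISS, evict ram. Cache (old->new): [grape pig]
  23. access apple: MISS, evict grape. Cache (old->new): [pig apple]
  24. access lemon: MISS, evict pig. Cache (old->new): [apple lemon]
Total: 18 hits, 6 misses, 4 evictions

Hit rate = 18/24 = 3/4

Answer: 3/4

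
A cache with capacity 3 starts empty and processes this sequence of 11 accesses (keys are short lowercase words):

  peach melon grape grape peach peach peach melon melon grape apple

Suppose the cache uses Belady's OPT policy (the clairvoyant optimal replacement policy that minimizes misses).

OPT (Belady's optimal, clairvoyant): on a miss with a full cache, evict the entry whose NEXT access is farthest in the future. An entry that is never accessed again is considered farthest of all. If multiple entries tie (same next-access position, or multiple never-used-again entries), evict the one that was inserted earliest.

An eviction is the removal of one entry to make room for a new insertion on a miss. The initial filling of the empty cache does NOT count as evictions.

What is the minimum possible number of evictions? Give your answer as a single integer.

OPT (Belady) simulation (capacity=3):
  1. access peach: MISS. Cache: [peach]
  2. access melon: MISS. Cache: [peach melon]
  3. access grape: MISS. Cache: [peach melon grape]
  4. access grape: HIT. Next use of grape: step 10. Cache: [peach melon grape]
  5. access peach: HIT. Next use of peach: step 6. Cache: [peach melon grape]
  6. access peach: HIT. Next use of peach: step 7. Cache: [peach melon grape]
  7. access peach: HIT. Next use of peach: never. Cache: [peach melon grape]
  8. access melon: HIT. Next use of melon: step 9. Cache: [peach melon grape]
  9. access melon: HIT. Next use of melon: never. Cache: [peach melon grape]
  10. access grape: HIT. Next use of grape: never. Cache: [peach melon grape]
  11. access apple: MISS, evict peach (next use: never). Cache: [melon grape apple]
Total: 7 hits, 4 misses, 1 evictions

Answer: 1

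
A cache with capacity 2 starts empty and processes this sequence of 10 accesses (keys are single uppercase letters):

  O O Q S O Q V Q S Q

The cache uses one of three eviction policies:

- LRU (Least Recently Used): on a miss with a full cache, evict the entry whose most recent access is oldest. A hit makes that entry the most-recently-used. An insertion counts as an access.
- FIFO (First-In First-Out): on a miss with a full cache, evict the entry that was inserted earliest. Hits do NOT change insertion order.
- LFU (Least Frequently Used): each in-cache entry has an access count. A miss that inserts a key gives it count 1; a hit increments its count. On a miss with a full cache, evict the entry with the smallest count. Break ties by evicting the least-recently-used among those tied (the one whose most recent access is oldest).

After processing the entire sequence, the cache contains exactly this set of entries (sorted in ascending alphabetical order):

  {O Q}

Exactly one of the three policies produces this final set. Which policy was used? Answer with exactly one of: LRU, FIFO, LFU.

Answer: LFU

Derivation:
Simulating under each policy and comparing final sets:
  LRU: final set = {Q S} -> differs
  FIFO: final set = {Q S} -> differs
  LFU: final set = {O Q} -> MATCHES target
Only LFU produces the target set.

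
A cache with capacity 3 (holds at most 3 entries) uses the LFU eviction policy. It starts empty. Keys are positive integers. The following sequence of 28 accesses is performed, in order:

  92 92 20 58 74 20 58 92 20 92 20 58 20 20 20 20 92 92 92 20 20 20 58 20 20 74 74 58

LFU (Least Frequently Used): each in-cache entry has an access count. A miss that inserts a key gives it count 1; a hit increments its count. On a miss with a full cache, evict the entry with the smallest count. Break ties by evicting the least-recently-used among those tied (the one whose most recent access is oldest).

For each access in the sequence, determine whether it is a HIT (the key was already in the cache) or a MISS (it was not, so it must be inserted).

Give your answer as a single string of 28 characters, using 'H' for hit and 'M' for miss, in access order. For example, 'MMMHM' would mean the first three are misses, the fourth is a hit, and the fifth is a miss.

Answer: MHMMMMMHHHHHHHHHHHHHHHHHHMHM

Derivation:
LFU simulation (capacity=3):
  1. access 92: MISS. Cache: [92(c=1)]
  2. access 92: HIT, count now 2. Cache: [92(c=2)]
  3. access 20: MISS. Cache: [20(c=1) 92(c=2)]
  4. access 58: MISS. Cache: [20(c=1) 58(c=1) 92(c=2)]
  5. access 74: MISS, evict 20(c=1). Cache: [58(c=1) 74(c=1) 92(c=2)]
  6. access 20: MISS, evict 58(c=1). Cache: [74(c=1) 20(c=1) 92(c=2)]
  7. access 58: MISS, evict 74(c=1). Cache: [20(c=1) 58(c=1) 92(c=2)]
  8. access 92: HIT, count now 3. Cache: [20(c=1) 58(c=1) 92(c=3)]
  9. access 20: HIT, count now 2. Cache: [58(c=1) 20(c=2) 92(c=3)]
  10. access 92: HIT, count now 4. Cache: [58(c=1) 20(c=2) 92(c=4)]
  11. access 20: HIT, count now 3. Cache: [58(c=1) 20(c=3) 92(c=4)]
  12. access 58: HIT, count now 2. Cache: [58(c=2) 20(c=3) 92(c=4)]
  13. access 20: HIT, count now 4. Cache: [58(c=2) 92(c=4) 20(c=4)]
  14. access 20: HIT, count now 5. Cache: [58(c=2) 92(c=4) 20(c=5)]
  15. access 20: HIT, count now 6. Cache: [58(c=2) 92(c=4) 20(c=6)]
  16. access 20: HIT, count now 7. Cache: [58(c=2) 92(c=4) 20(c=7)]
  17. access 92: HIT, count now 5. Cache: [58(c=2) 92(c=5) 20(c=7)]
  18. access 92: HIT, count now 6. Cache: [58(c=2) 92(c=6) 20(c=7)]
  19. access 92: HIT, count now 7. Cache: [58(c=2) 20(c=7) 92(c=7)]
  20. access 20: HIT, count now 8. Cache: [58(c=2) 92(c=7) 20(c=8)]
  21. access 20: HIT, count now 9. Cache: [58(c=2) 92(c=7) 20(c=9)]
  22. access 20: HIT, count now 10. Cache: [58(c=2) 92(c=7) 20(c=10)]
  23. access 58: HIT, count now 3. Cache: [58(c=3) 92(c=7) 20(c=10)]
  24. access 20: HIT, count now 11. Cache: [58(c=3) 92(c=7) 20(c=11)]
  25. access 20: HIT, count now 12. Cache: [58(c=3) 92(c=7) 20(c=12)]
  26. access 74: MISS, evict 58(c=3). Cache: [74(c=1) 92(c=7) 20(c=12)]
  27. access 74: HIT, count now 2. Cache: [74(c=2) 92(c=7) 20(c=12)]
  28. access 58: MISS, evict 74(c=2). Cache: [58(c=1) 92(c=7) 20(c=12)]
Total: 20 hits, 8 misses, 5 evictions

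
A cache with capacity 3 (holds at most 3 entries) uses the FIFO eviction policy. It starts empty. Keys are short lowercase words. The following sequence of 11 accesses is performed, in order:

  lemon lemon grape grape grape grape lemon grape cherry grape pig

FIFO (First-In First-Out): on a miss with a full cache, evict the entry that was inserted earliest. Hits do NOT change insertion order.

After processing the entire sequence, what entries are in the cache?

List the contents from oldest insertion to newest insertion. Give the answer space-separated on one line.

FIFO simulation (capacity=3):
  1. access lemon: MISS. Cache (old->new): [lemon]
  2. access lemon: HIT. Cache (old->new): [lemon]
  3. access grape: MISS. Cache (old->new): [lemon grape]
  4. access grape: HIT. Cache (old->new): [lemon grape]
  5. access grape: HIT. Cache (old->new): [lemon grape]
  6. access grape: HIT. Cache (old->new): [lemon grape]
  7. access lemon: HIT. Cache (old->new): [lemon grape]
  8. access grape: HIT. Cache (old->new): [lemon grape]
  9. access cherry: MISS. Cache (old->new): [lemon grape cherry]
  10. access grape: HIT. Cache (old->new): [lemon grape cherry]
  11. access pig: MISS, evict lemon. Cache (old->new): [grape cherry pig]
Total: 7 hits, 4 misses, 1 evictions

Answer: grape cherry pig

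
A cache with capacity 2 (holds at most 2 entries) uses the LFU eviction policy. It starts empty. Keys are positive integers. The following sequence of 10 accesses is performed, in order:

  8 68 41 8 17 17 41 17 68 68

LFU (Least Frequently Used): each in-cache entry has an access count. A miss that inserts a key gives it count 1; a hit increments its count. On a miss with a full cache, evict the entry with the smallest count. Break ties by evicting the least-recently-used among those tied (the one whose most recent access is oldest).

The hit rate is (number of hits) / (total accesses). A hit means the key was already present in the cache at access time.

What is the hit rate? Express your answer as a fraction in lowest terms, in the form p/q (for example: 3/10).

Answer: 3/10

Derivation:
LFU simulation (capacity=2):
  1. access 8: MISS. Cache: [8(c=1)]
  2. access 68: MISS. Cache: [8(c=1) 68(c=1)]
  3. access 41: MISS, evict 8(c=1). Cache: [68(c=1) 41(c=1)]
  4. access 8: MISS, evict 68(c=1). Cache: [41(c=1) 8(c=1)]
  5. access 17: MISS, evict 41(c=1). Cache: [8(c=1) 17(c=1)]
  6. access 17: HIT, count now 2. Cache: [8(c=1) 17(c=2)]
  7. access 41: MISS, evict 8(c=1). Cache: [41(c=1) 17(c=2)]
  8. access 17: HIT, count now 3. Cache: [41(c=1) 17(c=3)]
  9. access 68: MISS, evict 41(c=1). Cache: [68(c=1) 17(c=3)]
  10. access 68: HIT, count now 2. Cache: [68(c=2) 17(c=3)]
Total: 3 hits, 7 misses, 5 evictions

Hit rate = 3/10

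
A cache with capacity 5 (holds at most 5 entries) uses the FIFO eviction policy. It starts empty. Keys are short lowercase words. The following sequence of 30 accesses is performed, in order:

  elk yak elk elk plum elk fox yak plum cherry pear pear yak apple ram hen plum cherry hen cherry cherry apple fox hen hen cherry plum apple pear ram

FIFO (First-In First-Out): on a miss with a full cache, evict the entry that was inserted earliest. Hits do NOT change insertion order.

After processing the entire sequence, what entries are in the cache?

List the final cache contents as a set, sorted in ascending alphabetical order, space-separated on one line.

FIFO simulation (capacity=5):
  1. access elk: MISS. Cache (old->new): [elk]
  2. access yak: MISS. Cache (old->new): [elk yak]
  3. access elk: HIT. Cache (old->new): [elk yak]
  4. access elk: HIT. Cache (old->new): [elk yak]
  5. access plum: MISS. Cache (old->new): [elk yak plum]
  6. access elk: HIT. Cache (old->new): [elk yak plum]
  7. access fox: MISS. Cache (old->new): [elk yak plum fox]
  8. access yak: HIT. Cache (old->new): [elk yak plum fox]
  9. access plum: HIT. Cache (old->new): [elk yak plum fox]
  10. access cherry: MISS. Cache (old->new): [elk yak plum fox cherry]
  11. access pear: MISS, evict elk. Cache (old->new): [yak plum fox cherry pear]
  12. access pear: HIT. Cache (old->new): [yak plum fox cherry pear]
  13. access yak: HIT. Cache (old->new): [yak plum fox cherry pear]
  14. access apple: MISS, evict yak. Cache (old->new): [plum fox cherry pear apple]
  15. access ram: MISS, evict plum. Cache (old->new): [fox cherry pear apple ram]
  16. access hen: MISS, evict fox. Cache (old->new): [cherry pear apple ram hen]
  17. access plum: MISS, evict cherry. Cache (old->new): [pear apple ram hen plum]
  18. access cherry: MISS, evict pear. Cache (old->new): [apple ram hen plum cherry]
  19. access hen: HIT. Cache (old->new): [apple ram hen plum cherry]
  20. access cherry: HIT. Cache (old->new): [apple ram hen plum cherry]
  21. access cherry: HIT. Cache (old->new): [apple ram hen plum cherry]
  22. access apple: HIT. Cache (old->new): [apple ram hen plum cherry]
  23. access fox: MISS, evict apple. Cache (old->new): [ram hen plum cherry fox]
  24. access hen: HIT. Cache (old->new): [ram hen plum cherry fox]
  25. access hen: HIT. Cache (old->new): [ram hen plum cherry fox]
  26. access cherry: HIT. Cache (old->new): [ram hen plum cherry fox]
  27. access plum: HIT. Cache (old->new): [ram hen plum cherry fox]
  28. access apple: MISS, evict ram. Cache (old->new): [hen plum cherry fox apple]
  29. access pear: MISS, evict hen. Cache (old->new): [plum cherry fox apple pear]
  30. access ram: MISS, evict plum. Cache (old->new): [cherry fox apple pear ram]
Total: 15 hits, 15 misses, 10 evictions

Answer: apple cherry fox pear ram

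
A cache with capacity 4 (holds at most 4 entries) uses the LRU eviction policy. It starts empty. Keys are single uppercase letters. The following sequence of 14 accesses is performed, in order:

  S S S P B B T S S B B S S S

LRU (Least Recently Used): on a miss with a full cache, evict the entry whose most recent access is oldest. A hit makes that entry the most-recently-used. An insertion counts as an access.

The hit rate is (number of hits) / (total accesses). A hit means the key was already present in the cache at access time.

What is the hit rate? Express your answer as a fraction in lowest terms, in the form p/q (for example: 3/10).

Answer: 5/7

Derivation:
LRU simulation (capacity=4):
  1. access S: MISS. Cache (LRU->MRU): [S]
  2. access S: HIT. Cache (LRU->MRU): [S]
  3. access S: HIT. Cache (LRU->MRU): [S]
  4. access P: MISS. Cache (LRU->MRU): [S P]
  5. access B: MISS. Cache (LRU->MRU): [S P B]
  6. access B: HIT. Cache (LRU->MRU): [S P B]
  7. access T: MISS. Cache (LRU->MRU): [S P B T]
  8. access S: HIT. Cache (LRU->MRU): [P B T S]
  9. access S: HIT. Cache (LRU->MRU): [P B T S]
  10. access B: HIT. Cache (LRU->MRU): [P T S B]
  11. access B: HIT. Cache (LRU->MRU): [P T S B]
  12. access S: HIT. Cache (LRU->MRU): [P T B S]
  13. access S: HIT. Cache (LRU->MRU): [P T B S]
  14. access S: HIT. Cache (LRU->MRU): [P T B S]
Total: 10 hits, 4 misses, 0 evictions

Hit rate = 10/14 = 5/7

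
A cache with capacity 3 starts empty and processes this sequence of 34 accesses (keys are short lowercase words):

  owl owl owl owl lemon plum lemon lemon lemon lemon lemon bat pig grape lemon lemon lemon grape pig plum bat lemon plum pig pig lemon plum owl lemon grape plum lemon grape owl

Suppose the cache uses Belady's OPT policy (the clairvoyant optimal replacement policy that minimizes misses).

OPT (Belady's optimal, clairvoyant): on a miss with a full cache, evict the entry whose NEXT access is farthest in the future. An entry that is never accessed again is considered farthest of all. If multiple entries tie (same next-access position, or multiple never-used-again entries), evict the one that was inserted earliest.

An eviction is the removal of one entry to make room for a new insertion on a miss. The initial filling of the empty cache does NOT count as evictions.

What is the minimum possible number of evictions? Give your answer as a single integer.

Answer: 9

Derivation:
OPT (Belady) simulation (capacity=3):
  1. access owl: MISS. Cache: [owl]
  2. access owl: HIT. Next use of owl: step 3. Cache: [owl]
  3. access owl: HIT. Next use of owl: step 4. Cache: [owl]
  4. access owl: HIT. Next use of owl: step 28. Cache: [owl]
  5. access lemon: MISS. Cache: [owl lemon]
  6. access plum: MISS. Cache: [owl lemon plum]
  7. access lemon: HIT. Next use of lemon: step 8. Cache: [owl lemon plum]
  8. access lemon: HIT. Next use of lemon: step 9. Cache: [owl lemon plum]
  9. access lemon: HIT. Next use of lemon: step 10. Cache: [owl lemon plum]
  10. access lemon: HIT. Next use of lemon: step 11. Cache: [owl lemon plum]
  11. access lemon: HIT. Next use of lemon: step 15. Cache: [owl lemon plum]
  12. access bat: MISS, evict owl (next use: step 28). Cache: [lemon plum bat]
  13. access pig: MISS, evict bat (next use: step 21). Cache: [lemon plum pig]
  14. access grape: MISS, evict plum (next use: step 20). Cache: [lemon pig grape]
  15. access lemon: HIT. Next use of lemon: step 16. Cache: [lemon pig grape]
  16. access lemon: HIT. Next use of lemon: step 17. Cache: [lemon pig grape]
  17. access lemon: HIT. Next use of lemon: step 22. Cache: [lemon pig grape]
  18. access grape: HIT. Next use of grape: step 30. Cache: [lemon pig grape]
  19. access pig: HIT. Next use of pig: step 24. Cache: [lemon pig grape]
  20. access plum: MISS, evict grape (next use: step 30). Cache: [lemon pig plum]
  21. access bat: MISS, evict pig (next use: step 24). Cache: [lemon plum bat]
  22. access lemon: HIT. Next use of lemon: step 26. Cache: [lemon plum bat]
  23. access plum: HIT. Next use of plum: step 27. Cache: [lemon plum bat]
  24. access pig: MISS, evict bat (next use: never). Cache: [lemon plum pig]
  25. access pig: HIT. Next use of pig: never. Cache: [lemon plum pig]
  26. access lemon: HIT. Next use of lemon: step 29. Cache: [lemon plum pig]
  27. access plum: HIT. Next use of plum: step 31. Cache: [lemon plum pig]
  28. access owl: MISS, evict pig (next use: never). Cache: [lemon plum owl]
  29. access lemon: HIT. Next use of lemon: step 32. Cache: [lemon plum owl]
  30. access grape: MISS, evict owl (next use: step 34). Cache: [lemon plum grape]
  31. access plum: HIT. Next use of plum: never. Cache: [lemon plum grape]
  32. access lemon: HIT. Next use of lemon: never. Cache: [lemon plum grape]
  33. access grape: HIT. Next use of grape: never. Cache: [lemon plum grape]
  34. access owl: MISS, evict lemon (next use: never). Cache: [plum grape owl]
Total: 22 hits, 12 misses, 9 evictions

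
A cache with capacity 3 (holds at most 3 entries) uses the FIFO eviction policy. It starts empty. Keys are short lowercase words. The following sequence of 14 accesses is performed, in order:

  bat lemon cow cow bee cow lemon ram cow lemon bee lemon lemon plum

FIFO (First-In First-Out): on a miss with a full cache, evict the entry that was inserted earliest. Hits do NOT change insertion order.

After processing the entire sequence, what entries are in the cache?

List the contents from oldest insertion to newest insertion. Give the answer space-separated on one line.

FIFO simulation (capacity=3):
  1. access bat: MISS. Cache (old->new): [bat]
  2. access lemon: MISS. Cache (old->new): [bat lemon]
  3. access cow: MISS. Cache (old->new): [bat lemon cow]
  4. access cow: HIT. Cache (old->new): [bat lemon cow]
  5. access bee: MISS, evict bat. Cache (old->new): [lemon cow bee]
  6. access cow: HIT. Cache (old->new): [lemon cow bee]
  7. access lemon: HIT. Cache (old->new): [lemon cow bee]
  8. access ram: MISS, evict lemon. Cache (old->new): [cow bee ram]
  9. access cow: HIT. Cache (old->new): [cow bee ram]
  10. access lemon: MISS, evict cow. Cache (old->new): [bee ram lemon]
  11. access bee: HIT. Cache (old->new): [bee ram lemon]
  12. access lemon: HIT. Cache (old->new): [bee ram lemon]
  13. access lemon: HIT. Cache (old->new): [bee ram lemon]
  14. access plum: MISS, evict bee. Cache (old->new): [ram lemon plum]
Total: 7 hits, 7 misses, 4 evictions

Answer: ram lemon plum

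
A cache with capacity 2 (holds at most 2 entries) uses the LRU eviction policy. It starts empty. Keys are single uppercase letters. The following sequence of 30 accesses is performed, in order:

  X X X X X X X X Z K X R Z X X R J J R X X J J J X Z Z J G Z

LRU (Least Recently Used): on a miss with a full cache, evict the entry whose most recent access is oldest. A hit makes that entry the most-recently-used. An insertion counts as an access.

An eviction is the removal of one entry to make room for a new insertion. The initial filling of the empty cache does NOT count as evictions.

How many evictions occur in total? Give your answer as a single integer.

LRU simulation (capacity=2):
  1. access X: MISS. Cache (LRU->MRU): [X]
  2. access X: HIT. Cache (LRU->MRU): [X]
  3. access X: HIT. Cache (LRU->MRU): [X]
  4. access X: HIT. Cache (LRU->MRU): [X]
  5. access X: HIT. Cache (LRU->MRU): [X]
  6. access X: HIT. Cache (LRU->MRU): [X]
  7. access X: HIT. Cache (LRU->MRU): [X]
  8. access X: HIT. Cache (LRU->MRU): [X]
  9. access Z: MISS. Cache (LRU->MRU): [X Z]
  10. access K: MISS, evict X. Cache (LRU->MRU): [Z K]
  11. access X: MISS, evict Z. Cache (LRU->MRU): [K X]
  12. access R: MISS, evict K. Cache (LRU->MRU): [X R]
  13. access Z: MISS, evict X. Cache (LRU->MRU): [R Z]
  14. access X: MISS, evict R. Cache (LRU->MRU): [Z X]
  15. access X: HIT. Cache (LRU->MRU): [Z X]
  16. access R: MISS, evict Z. Cache (LRU->MRU): [X R]
  17. access J: MISS, evict X. Cache (LRU->MRU): [R J]
  18. access J: HIT. Cache (LRU->MRU): [R J]
  19. access R: HIT. Cache (LRU->MRU): [J R]
  20. access X: MISS, evict J. Cache (LRU->MRU): [R X]
  21. access X: HIT. Cache (LRU->MRU): [R X]
  22. access J: MISS, evict R. Cache (LRU->MRU): [X J]
  23. access J: HIT. Cache (LRU->MRU): [X J]
  24. access J: HIT. Cache (LRU->MRU): [X J]
  25. access X: HIT. Cache (LRU->MRU): [J X]
  26. access Z: MISS, evict J. Cache (LRU->MRU): [X Z]
  27. access Z: HIT. Cache (LRU->MRU): [X Z]
  28. access J: MISS, evict X. Cache (LRU->MRU): [Z J]
  29. access G: MISS, evict Z. Cache (LRU->MRU): [J G]
  30. access Z: MISS, evict J. Cache (LRU->MRU): [G Z]
Total: 15 hits, 15 misses, 13 evictions

Answer: 13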